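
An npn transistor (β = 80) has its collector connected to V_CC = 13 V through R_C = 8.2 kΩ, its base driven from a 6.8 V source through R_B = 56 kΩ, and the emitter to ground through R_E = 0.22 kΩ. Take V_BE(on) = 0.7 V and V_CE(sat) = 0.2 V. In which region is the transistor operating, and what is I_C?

saturation; I_C ≈ 1.5 mA

Assume active: I_B = (6.8 − 0.7)/(56 + 81×0.22) = 0.0826 mA, I_C = β·I_B = 6.61 mA.
Then V_CE = 13 − 6.61×8.2 − 6.69×0.22 = -42.7 V < 0.2 V — the active assumption fails.
Re-solve with V_CE = 0.2 V. KCL at the emitter: V_E/R_E = (V_BB−0.7−V_E)/R_B + (V_CC−0.2−V_E)/R_C, giving V_E = 0.356 V.
I_C = (V_CC − 0.2 − V_E)/R_C = (12.8 − 0.356)/8.2 = 1.52 mA.
Check: I_B = (6.1 − 0.356)/56 = 0.103 mA, and β·I_B = 8.21 mA > I_C, confirming saturation.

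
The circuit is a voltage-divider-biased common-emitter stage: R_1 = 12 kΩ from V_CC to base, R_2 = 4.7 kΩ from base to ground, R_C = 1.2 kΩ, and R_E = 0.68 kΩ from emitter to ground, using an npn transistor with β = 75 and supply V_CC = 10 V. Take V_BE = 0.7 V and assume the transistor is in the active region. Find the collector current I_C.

I_C ≈ 2.9 mA

Thevenize the base divider: V_Th = V_CC·R_2/(R_1+R_2) = 10×4.7/16.7 = 2.81 V, R_Th = R_1‖R_2 = 3.38 kΩ.
Base-emitter loop: V_Th = I_B·R_Th + V_BE + (β+1)I_B·R_E, so I_B = (2.81 − 0.7) / (3.38 + 76×0.68) = 0.0384 mA.
I_C = β·I_B = 75×0.0384 = 2.88 mA, and I_E = (β+1)I_B = 2.92 mA.
V_CE = V_CC − I_C·R_C − I_E·R_E = 10 − 2.88×1.2 − 2.92×0.68 = 4.56 V.
V_CE = 4.56 V > 0.2 V confirms active-region operation.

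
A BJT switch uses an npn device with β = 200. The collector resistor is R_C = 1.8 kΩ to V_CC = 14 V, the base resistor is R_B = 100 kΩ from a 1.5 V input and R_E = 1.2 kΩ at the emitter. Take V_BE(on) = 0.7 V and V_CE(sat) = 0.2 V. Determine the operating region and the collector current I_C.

Assume active. Base-emitter loop: I_B = (V_BB − V_BE)/(R_B + (β+1)R_E) = (1.5 − 0.7)/(100 + 201×1.2) = 0.00234 mA.
I_C = β·I_B = 200×0.00234 = 0.469 mA.
V_CE = V_CC − I_C·R_C − I_E·R_E = 14 − 0.469×1.8 − 0.471×1.2 = 12.6 V > V_CE(sat), so the active-region assumption holds.

active; I_C ≈ 0.47 mA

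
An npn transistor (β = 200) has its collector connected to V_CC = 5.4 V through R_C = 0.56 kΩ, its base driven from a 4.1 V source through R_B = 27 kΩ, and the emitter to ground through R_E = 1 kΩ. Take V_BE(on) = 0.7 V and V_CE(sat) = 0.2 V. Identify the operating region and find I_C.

active; I_C ≈ 3 mA

Assume active. Base-emitter loop: I_B = (V_BB − V_BE)/(R_B + (β+1)R_E) = (4.1 − 0.7)/(27 + 201×1) = 0.0149 mA.
I_C = β·I_B = 200×0.0149 = 2.98 mA.
V_CE = V_CC − I_C·R_C − I_E·R_E = 5.4 − 2.98×0.56 − 3×1 = 0.732 V > V_CE(sat), so the active-region assumption holds.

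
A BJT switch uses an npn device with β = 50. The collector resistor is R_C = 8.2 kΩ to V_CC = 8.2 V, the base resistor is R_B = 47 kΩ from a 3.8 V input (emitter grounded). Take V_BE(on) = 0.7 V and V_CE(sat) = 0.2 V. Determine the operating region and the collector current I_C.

Assume active: I_B = (3.8 − 0.7)/47 = 0.066 mA, giving I_C = β·I_B = 3.3 mA.
But then V_CE = 8.2 − 3.3×8.2 = -18.8 V < V_CE(sat) = 0.2 V — impossible in the active region.
So the transistor is saturated. With V_CE = 0.2 V, I_C = (V_CC − 0.2)/R_C = 8/8.2 = 0.976 mA.
Check: β·I_B = 3.3 mA > I_C = 0.976 mA, confirming saturation.

saturation; I_C ≈ 0.98 mA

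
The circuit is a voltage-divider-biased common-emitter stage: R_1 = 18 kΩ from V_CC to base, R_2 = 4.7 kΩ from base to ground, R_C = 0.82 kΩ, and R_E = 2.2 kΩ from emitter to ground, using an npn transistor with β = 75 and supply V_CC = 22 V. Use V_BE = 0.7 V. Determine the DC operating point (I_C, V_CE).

Thevenize the base divider: V_Th = V_CC·R_2/(R_1+R_2) = 22×4.7/22.7 = 4.56 V, R_Th = R_1‖R_2 = 3.73 kΩ.
Base-emitter loop: V_Th = I_B·R_Th + V_BE + (β+1)I_B·R_E, so I_B = (4.56 − 0.7) / (3.73 + 76×2.2) = 0.0226 mA.
I_C = β·I_B = 75×0.0226 = 1.69 mA, and I_E = (β+1)I_B = 1.71 mA.
V_CE = V_CC − I_C·R_C − I_E·R_E = 22 − 1.69×0.82 − 1.71×2.2 = 16.8 V.
V_CE = 16.8 V > 0.2 V confirms active-region operation.

I_C ≈ 1.7 mA, V_CE ≈ 17 V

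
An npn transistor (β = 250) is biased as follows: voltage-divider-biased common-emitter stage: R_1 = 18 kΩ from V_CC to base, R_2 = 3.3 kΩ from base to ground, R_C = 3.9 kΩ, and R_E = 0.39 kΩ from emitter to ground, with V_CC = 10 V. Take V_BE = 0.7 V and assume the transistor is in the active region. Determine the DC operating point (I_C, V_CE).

I_C ≈ 2.1 mA, V_CE ≈ 0.95 V

Thevenize the base divider: V_Th = V_CC·R_2/(R_1+R_2) = 10×3.3/21.3 = 1.55 V, R_Th = R_1‖R_2 = 2.79 kΩ.
Base-emitter loop: V_Th = I_B·R_Th + V_BE + (β+1)I_B·R_E, so I_B = (1.55 − 0.7) / (2.79 + 251×0.39) = 0.00844 mA.
I_C = β·I_B = 250×0.00844 = 2.11 mA, and I_E = (β+1)I_B = 2.12 mA.
V_CE = V_CC − I_C·R_C − I_E·R_E = 10 − 2.11×3.9 − 2.12×0.39 = 0.949 V.
V_CE = 0.949 V > 0.2 V confirms active-region operation.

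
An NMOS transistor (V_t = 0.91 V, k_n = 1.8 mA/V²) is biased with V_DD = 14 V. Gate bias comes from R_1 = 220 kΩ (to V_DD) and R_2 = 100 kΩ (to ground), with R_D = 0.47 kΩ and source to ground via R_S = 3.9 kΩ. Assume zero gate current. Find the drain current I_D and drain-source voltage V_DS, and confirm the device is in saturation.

V_G = V_DD·R_2/(R_1+R_2) = 14×100/320 = 4.38 V.
Assume saturation: I_D = (k_n/2)(V_GS − V_t)² with V_GS = V_G − I_D·R_S = 4.38 − 3.9·I_D.
Substituting gives 13.7·I_D² − 25.3·I_D + 10.8 = 0, with roots I_D = 0.668 or 1.18 mA.
The root I_D = 1.18 mA gives V_GS = -0.236 V ≤ V_t, so take I_D = 0.668 mA.
Then V_GS = 1.77 V and V_DS = V_DD − I_D(R_D+R_S) = 14 − 0.668×4.37 = 11.1 V.
Saturation requires V_DS ≥ V_GS − V_t = 0.861 V; 11.1 ≥ 0.861 ✓.

I_D ≈ 0.67 mA, V_DS ≈ 11 V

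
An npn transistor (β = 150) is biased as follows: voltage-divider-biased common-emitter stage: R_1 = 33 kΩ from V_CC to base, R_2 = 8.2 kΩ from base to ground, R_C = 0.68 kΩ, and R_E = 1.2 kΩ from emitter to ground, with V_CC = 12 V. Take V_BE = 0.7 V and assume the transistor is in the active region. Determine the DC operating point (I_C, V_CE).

I_C ≈ 1.3 mA, V_CE ≈ 9.5 V

Thevenize the base divider: V_Th = V_CC·R_2/(R_1+R_2) = 12×8.2/41.2 = 2.39 V, R_Th = R_1‖R_2 = 6.57 kΩ.
Base-emitter loop: V_Th = I_B·R_Th + V_BE + (β+1)I_B·R_E, so I_B = (2.39 − 0.7) / (6.57 + 151×1.2) = 0.00899 mA.
I_C = β·I_B = 150×0.00899 = 1.35 mA, and I_E = (β+1)I_B = 1.36 mA.
V_CE = V_CC − I_C·R_C − I_E·R_E = 12 − 1.35×0.68 − 1.36×1.2 = 9.45 V.
V_CE = 9.45 V > 0.2 V confirms active-region operation.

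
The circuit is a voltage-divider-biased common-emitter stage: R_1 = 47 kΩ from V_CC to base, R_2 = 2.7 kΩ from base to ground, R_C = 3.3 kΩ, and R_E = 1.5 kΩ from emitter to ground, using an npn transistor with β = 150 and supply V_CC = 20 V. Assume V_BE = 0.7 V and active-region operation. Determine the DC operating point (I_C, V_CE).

Thevenize the base divider: V_Th = V_CC·R_2/(R_1+R_2) = 20×2.7/49.7 = 1.09 V, R_Th = R_1‖R_2 = 2.55 kΩ.
Base-emitter loop: V_Th = I_B·R_Th + V_BE + (β+1)I_B·R_E, so I_B = (1.09 − 0.7) / (2.55 + 151×1.5) = 0.00169 mA.
I_C = β·I_B = 150×0.00169 = 0.253 mA, and I_E = (β+1)I_B = 0.255 mA.
V_CE = V_CC − I_C·R_C − I_E·R_E = 20 − 0.253×3.3 − 0.255×1.5 = 18.8 V.
V_CE = 18.8 V > 0.2 V confirms active-region operation.

I_C ≈ 0.25 mA, V_CE ≈ 19 V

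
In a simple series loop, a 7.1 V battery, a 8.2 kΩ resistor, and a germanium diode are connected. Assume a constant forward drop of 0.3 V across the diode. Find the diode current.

KVL around the loop: 7.1 = V_D + I·R = 0.3 + I × 8.2 kΩ.
So I = (7.1 − 0.3) / 8.2 kΩ = 6.8 / 8.2 = 0.829 mA.

I ≈ 0.83 mA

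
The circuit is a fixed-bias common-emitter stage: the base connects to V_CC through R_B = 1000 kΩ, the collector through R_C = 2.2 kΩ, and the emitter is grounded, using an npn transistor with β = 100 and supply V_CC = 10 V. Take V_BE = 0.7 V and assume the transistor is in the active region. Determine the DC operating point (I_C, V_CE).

Base loop: V_CC = I_B·R_B + V_BE, so I_B = (10 − 0.7)/1000 kΩ = 0.0093 mA.
In the active region I_C = β·I_B = 100 × 0.0093 = 0.93 mA.
Collector loop: V_CE = V_CC − I_C·R_C = 10 − 0.93×2.2 = 7.95 V.
Since V_CE = 7.95 V > V_CE(sat) ≈ 0.2 V, the transistor is in the active region as assumed.

I_C ≈ 0.93 mA, V_CE ≈ 8 V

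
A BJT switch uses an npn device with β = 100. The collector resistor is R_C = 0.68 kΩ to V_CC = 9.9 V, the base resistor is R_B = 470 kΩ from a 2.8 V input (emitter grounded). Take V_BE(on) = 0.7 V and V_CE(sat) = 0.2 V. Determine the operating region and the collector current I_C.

Assume active. Base-emitter loop: I_B = (V_BB − V_BE)/R_B = (2.8 − 0.7)/470 = 0.00447 mA.
I_C = β·I_B = 100×0.00447 = 0.447 mA.
V_CE = V_CC − I_C·R_C = 9.9 − 0.447×0.68 = 9.6 V > V_CE(sat), so the active-region assumption holds.

active; I_C ≈ 0.45 mA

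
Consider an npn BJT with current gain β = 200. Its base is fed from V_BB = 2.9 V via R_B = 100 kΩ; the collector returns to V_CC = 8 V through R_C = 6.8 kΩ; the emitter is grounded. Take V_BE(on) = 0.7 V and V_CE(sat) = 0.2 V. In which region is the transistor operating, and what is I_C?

saturation; I_C ≈ 1.1 mA

Assume active: I_B = (2.9 − 0.7)/100 = 0.022 mA, giving I_C = β·I_B = 4.4 mA.
But then V_CE = 8 − 4.4×6.8 = -21.9 V < V_CE(sat) = 0.2 V — impossible in the active region.
So the transistor is saturated. With V_CE = 0.2 V, I_C = (V_CC − 0.2)/R_C = 7.8/6.8 = 1.15 mA.
Check: β·I_B = 4.4 mA > I_C = 1.15 mA, confirming saturation.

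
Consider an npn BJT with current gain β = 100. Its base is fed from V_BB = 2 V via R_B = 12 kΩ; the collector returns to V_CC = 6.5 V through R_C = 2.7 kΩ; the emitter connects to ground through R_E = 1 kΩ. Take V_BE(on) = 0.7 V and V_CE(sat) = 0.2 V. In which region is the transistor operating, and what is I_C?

active; I_C ≈ 1.2 mA

Assume active. Base-emitter loop: I_B = (V_BB − V_BE)/(R_B + (β+1)R_E) = (2 − 0.7)/(12 + 101×1) = 0.0115 mA.
I_C = β·I_B = 100×0.0115 = 1.15 mA.
V_CE = V_CC − I_C·R_C − I_E·R_E = 6.5 − 1.15×2.7 − 1.16×1 = 2.23 V > V_CE(sat), so the active-region assumption holds.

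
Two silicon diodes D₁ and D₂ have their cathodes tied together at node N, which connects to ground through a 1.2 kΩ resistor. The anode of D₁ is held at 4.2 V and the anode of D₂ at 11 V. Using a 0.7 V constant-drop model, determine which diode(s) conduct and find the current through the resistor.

Only D₂ conducts; I_R ≈ 8.6 mA

Assume both conduct. Then node N would need to be at both 4.2−0.7 = 3.5 V and 11−0.7 = 10.3 V, which is impossible.
Assume only D₂ conducts: V_N = 11 − 0.7 = 10.3 V, so I_R = 10.3/1.2 = 8.58 mA.
Check D₁: its anode-to-cathode voltage is 4.2 − 10.3 = -6.1 V < 0.7 V, so it is off. The assumption is consistent.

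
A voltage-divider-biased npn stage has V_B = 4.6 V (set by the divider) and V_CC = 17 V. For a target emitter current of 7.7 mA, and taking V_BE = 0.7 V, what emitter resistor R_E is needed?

R_E ≈ 0.51 kΩ

V_E = V_B − V_BE = 4.6 − 0.7 = 3.9 V.
R_E = V_E / I_E = 3.9 / 7.7 = 0.506 kΩ.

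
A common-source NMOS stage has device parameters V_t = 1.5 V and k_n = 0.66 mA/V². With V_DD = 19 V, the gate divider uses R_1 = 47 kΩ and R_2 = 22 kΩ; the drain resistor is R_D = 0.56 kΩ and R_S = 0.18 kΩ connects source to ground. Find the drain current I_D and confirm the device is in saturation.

V_G = V_DD·R_2/(R_1+R_2) = 19×22/69 = 6.06 V.
Assume saturation: I_D = (k_n/2)(V_GS − V_t)² with V_GS = V_G − I_D·R_S = 6.06 − 0.18·I_D.
Substituting gives 0.0107·I_D² − 1.54·I_D + 6.86 = 0, with roots I_D = 4.59 or 140 mA.
The root I_D = 140 mA gives V_GS = -19.1 V ≤ V_t, so take I_D = 4.59 mA.
Then V_GS = 5.23 V and V_DS = V_DD − I_D(R_D+R_S) = 19 − 4.59×0.74 = 15.6 V.
Saturation requires V_DS ≥ V_GS − V_t = 3.73 V; 15.6 ≥ 3.73 ✓.

I_D ≈ 4.6 mA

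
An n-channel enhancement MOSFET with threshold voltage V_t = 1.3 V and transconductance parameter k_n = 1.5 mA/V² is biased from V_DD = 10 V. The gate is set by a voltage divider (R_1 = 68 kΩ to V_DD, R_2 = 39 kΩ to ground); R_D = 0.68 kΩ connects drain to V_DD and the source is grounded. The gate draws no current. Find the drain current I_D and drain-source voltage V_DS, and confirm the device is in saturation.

V_G = V_DD·R_2/(R_1+R_2) = 10×39/107 = 3.64 V. With the source grounded, V_GS = V_G = 3.64 V.
Assume saturation: I_D = (k_n/2)(V_GS − V_t)² = (1.5/2)×(3.64 − 1.3)² = 0.75×2.34² = 4.12 mA.
V_DS = V_DD − I_D·R_D = 10 − 4.12×0.68 = 7.2 V.
Saturation requires V_DS ≥ V_GS − V_t = 2.34 V; 7.2 ≥ 2.34 ✓.

I_D ≈ 4.1 mA, V_DS ≈ 7.2 V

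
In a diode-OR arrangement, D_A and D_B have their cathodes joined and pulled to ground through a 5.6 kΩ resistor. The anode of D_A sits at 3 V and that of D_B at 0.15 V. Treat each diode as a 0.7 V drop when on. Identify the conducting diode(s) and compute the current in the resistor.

Only D_A conducts; I_R ≈ 0.41 mA

Assume both conduct. Then node N would need to be at both 3−0.7 = 2.3 V and 0.15−0.7 = -0.55 V, which is impossible.
Assume only D_A conducts: V_N = 3 − 0.7 = 2.3 V, so I_R = 2.3/5.6 = 0.411 mA.
Check D_B: its anode-to-cathode voltage is 0.15 − 2.3 = -2.15 V < 0.7 V, so it is off. The assumption is consistent.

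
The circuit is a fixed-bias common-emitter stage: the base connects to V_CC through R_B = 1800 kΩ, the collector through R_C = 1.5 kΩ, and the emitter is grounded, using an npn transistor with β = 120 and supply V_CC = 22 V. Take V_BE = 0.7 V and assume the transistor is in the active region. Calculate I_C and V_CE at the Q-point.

Base loop: V_CC = I_B·R_B + V_BE, so I_B = (22 − 0.7)/1800 kΩ = 0.0118 mA.
In the active region I_C = β·I_B = 120 × 0.0118 = 1.42 mA.
Collector loop: V_CE = V_CC − I_C·R_C = 22 − 1.42×1.5 = 19.9 V.
Since V_CE = 19.9 V > V_CE(sat) ≈ 0.2 V, the transistor is in the active region as assumed.

I_C ≈ 1.4 mA, V_CE ≈ 20 V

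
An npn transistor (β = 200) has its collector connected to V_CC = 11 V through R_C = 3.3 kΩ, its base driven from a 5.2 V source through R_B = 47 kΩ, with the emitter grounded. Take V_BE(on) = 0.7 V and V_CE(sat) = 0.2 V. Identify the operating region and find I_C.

Assume active: I_B = (5.2 − 0.7)/47 = 0.0957 mA, giving I_C = β·I_B = 19.1 mA.
But then V_CE = 11 − 19.1×3.3 = -52.2 V < V_CE(sat) = 0.2 V — impossible in the active region.
So the transistor is saturated. With V_CE = 0.2 V, I_C = (V_CC − 0.2)/R_C = 10.8/3.3 = 3.27 mA.
Check: β·I_B = 19.1 mA > I_C = 3.27 mA, confirming saturation.

saturation; I_C ≈ 3.3 mA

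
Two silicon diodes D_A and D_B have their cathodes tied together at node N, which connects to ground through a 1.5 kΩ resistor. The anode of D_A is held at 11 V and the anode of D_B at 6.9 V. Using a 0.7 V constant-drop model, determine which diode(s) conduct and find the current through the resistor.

Only D_A conducts; I_R ≈ 6.9 mA

Assume both conduct. Then node N would need to be at both 11−0.7 = 10.3 V and 6.9−0.7 = 6.2 V, which is impossible.
Assume only D_A conducts: V_N = 11 − 0.7 = 10.3 V, so I_R = 10.3/1.5 = 6.87 mA.
Check D_B: its anode-to-cathode voltage is 6.9 − 10.3 = -3.4 V < 0.7 V, so it is off. The assumption is consistent.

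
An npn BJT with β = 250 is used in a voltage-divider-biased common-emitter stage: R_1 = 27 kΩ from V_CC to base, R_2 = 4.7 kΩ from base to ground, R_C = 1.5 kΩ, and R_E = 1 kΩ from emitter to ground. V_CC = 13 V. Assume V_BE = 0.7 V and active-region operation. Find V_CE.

Thevenize the base divider: V_Th = V_CC·R_2/(R_1+R_2) = 13×4.7/31.7 = 1.93 V, R_Th = R_1‖R_2 = 4 kΩ.
Base-emitter loop: V_Th = I_B·R_Th + V_BE + (β+1)I_B·R_E, so I_B = (1.93 − 0.7) / (4 + 251×1) = 0.00481 mA.
I_C = β·I_B = 250×0.00481 = 1.2 mA, and I_E = (β+1)I_B = 1.21 mA.
V_CE = V_CC − I_C·R_C − I_E·R_E = 13 − 1.2×1.5 − 1.21×1 = 9.99 V.
V_CE = 9.99 V > 0.2 V confirms active-region operation.

V_CE ≈ 10 V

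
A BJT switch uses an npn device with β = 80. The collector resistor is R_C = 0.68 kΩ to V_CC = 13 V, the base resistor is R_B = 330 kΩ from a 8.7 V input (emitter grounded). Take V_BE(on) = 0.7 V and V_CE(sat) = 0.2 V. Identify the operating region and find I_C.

Assume active. Base-emitter loop: I_B = (V_BB − V_BE)/R_B = (8.7 − 0.7)/330 = 0.0242 mA.
I_C = β·I_B = 80×0.0242 = 1.94 mA.
V_CE = V_CC − I_C·R_C = 13 − 1.94×0.68 = 11.7 V > V_CE(sat), so the active-region assumption holds.

active; I_C ≈ 1.9 mA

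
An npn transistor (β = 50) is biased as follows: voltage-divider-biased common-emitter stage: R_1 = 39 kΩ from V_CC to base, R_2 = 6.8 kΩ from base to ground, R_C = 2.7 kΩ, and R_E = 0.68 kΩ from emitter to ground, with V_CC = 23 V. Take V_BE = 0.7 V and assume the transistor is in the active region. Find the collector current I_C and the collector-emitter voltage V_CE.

Thevenize the base divider: V_Th = V_CC·R_2/(R_1+R_2) = 23×6.8/45.8 = 3.41 V, R_Th = R_1‖R_2 = 5.79 kΩ.
Base-emitter loop: V_Th = I_B·R_Th + V_BE + (β+1)I_B·R_E, so I_B = (3.41 − 0.7) / (5.79 + 51×0.68) = 0.0671 mA.
I_C = β·I_B = 50×0.0671 = 3.35 mA, and I_E = (β+1)I_B = 3.42 mA.
V_CE = V_CC − I_C·R_C − I_E·R_E = 23 − 3.35×2.7 − 3.42×0.68 = 11.6 V.
V_CE = 11.6 V > 0.2 V confirms active-region operation.

I_C ≈ 3.4 mA, V_CE ≈ 12 V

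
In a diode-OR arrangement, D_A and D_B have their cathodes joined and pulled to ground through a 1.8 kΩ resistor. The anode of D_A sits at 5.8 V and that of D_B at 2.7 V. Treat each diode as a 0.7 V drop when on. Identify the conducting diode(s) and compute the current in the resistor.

Only D_A conducts; I_R ≈ 2.8 mA

Assume both conduct. Then node N would need to be at both 5.8−0.7 = 5.1 V and 2.7−0.7 = 2 V, which is impossible.
Assume only D_A conducts: V_N = 5.8 − 0.7 = 5.1 V, so I_R = 5.1/1.8 = 2.83 mA.
Check D_B: its anode-to-cathode voltage is 2.7 − 5.1 = -2.4 V < 0.7 V, so it is off. The assumption is consistent.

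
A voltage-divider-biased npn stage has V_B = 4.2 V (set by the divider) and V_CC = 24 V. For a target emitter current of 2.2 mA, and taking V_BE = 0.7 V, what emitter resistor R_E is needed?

R_E ≈ 1.6 kΩ

V_E = V_B − V_BE = 4.2 − 0.7 = 3.5 V.
R_E = V_E / I_E = 3.5 / 2.2 = 1.59 kΩ.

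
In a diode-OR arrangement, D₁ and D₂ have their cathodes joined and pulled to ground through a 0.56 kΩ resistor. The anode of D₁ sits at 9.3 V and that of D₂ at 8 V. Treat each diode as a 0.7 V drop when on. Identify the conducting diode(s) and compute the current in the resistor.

Assume both conduct. Then node N would need to be at both 9.3−0.7 = 8.6 V and 8−0.7 = 7.3 V, which is impossible.
Assume only D₁ conducts: V_N = 9.3 − 0.7 = 8.6 V, so I_R = 8.6/0.56 = 15.4 mA.
Check D₂: its anode-to-cathode voltage is 8 − 8.6 = -0.6 V < 0.7 V, so it is off. The assumption is consistent.

Only D₁ conducts; I_R ≈ 15 mA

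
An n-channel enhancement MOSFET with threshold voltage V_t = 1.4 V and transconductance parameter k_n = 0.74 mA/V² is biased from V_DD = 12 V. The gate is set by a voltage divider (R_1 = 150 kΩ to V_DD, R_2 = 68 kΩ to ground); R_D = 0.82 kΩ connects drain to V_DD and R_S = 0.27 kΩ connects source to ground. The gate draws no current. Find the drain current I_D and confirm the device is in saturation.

I_D ≈ 1.4 mA

V_G = V_DD·R_2/(R_1+R_2) = 12×68/218 = 3.74 V.
Assume saturation: I_D = (k_n/2)(V_GS − V_t)² with V_GS = V_G − I_D·R_S = 3.74 − 0.27·I_D.
Substituting gives 0.027·I_D² − 1.47·I_D + 2.03 = 0, with roots I_D = 1.42 or 53 mA.
The root I_D = 53 mA gives V_GS = -10.6 V ≤ V_t, so take I_D = 1.42 mA.
Then V_GS = 3.36 V and V_DS = V_DD − I_D(R_D+R_S) = 12 − 1.42×1.09 = 10.5 V.
Saturation requires V_DS ≥ V_GS − V_t = 1.96 V; 10.5 ≥ 1.96 ✓.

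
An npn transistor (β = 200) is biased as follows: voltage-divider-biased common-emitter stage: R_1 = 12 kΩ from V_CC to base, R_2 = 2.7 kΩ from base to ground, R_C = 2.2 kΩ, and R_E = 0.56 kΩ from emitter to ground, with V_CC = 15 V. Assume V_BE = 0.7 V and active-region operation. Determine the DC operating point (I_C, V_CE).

I_C ≈ 3.6 mA, V_CE ≈ 5.1 V

Thevenize the base divider: V_Th = V_CC·R_2/(R_1+R_2) = 15×2.7/14.7 = 2.76 V, R_Th = R_1‖R_2 = 2.2 kΩ.
Base-emitter loop: V_Th = I_B·R_Th + V_BE + (β+1)I_B·R_E, so I_B = (2.76 − 0.7) / (2.2 + 201×0.56) = 0.0179 mA.
I_C = β·I_B = 200×0.0179 = 3.58 mA, and I_E = (β+1)I_B = 3.6 mA.
V_CE = V_CC − I_C·R_C − I_E·R_E = 15 − 3.58×2.2 − 3.6×0.56 = 5.11 V.
V_CE = 5.11 V > 0.2 V confirms active-region operation.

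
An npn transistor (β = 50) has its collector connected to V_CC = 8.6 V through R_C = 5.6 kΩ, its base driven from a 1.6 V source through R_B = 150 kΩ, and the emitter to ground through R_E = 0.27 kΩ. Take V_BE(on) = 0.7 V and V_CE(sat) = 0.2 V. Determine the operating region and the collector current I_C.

Assume active. Base-emitter loop: I_B = (V_BB − V_BE)/(R_B + (β+1)R_E) = (1.6 − 0.7)/(150 + 51×0.27) = 0.0055 mA.
I_C = β·I_B = 50×0.0055 = 0.275 mA.
V_CE = V_CC − I_C·R_C − I_E·R_E = 8.6 − 0.275×5.6 − 0.28×0.27 = 6.99 V > V_CE(sat), so the active-region assumption holds.

active; I_C ≈ 0.27 mA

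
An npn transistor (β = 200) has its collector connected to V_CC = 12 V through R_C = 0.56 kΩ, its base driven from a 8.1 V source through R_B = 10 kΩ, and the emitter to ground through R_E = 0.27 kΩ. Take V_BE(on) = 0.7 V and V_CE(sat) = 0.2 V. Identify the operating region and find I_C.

Assume active: I_B = (8.1 − 0.7)/(10 + 201×0.27) = 0.115 mA, I_C = β·I_B = 23 mA.
Then V_CE = 12 − 23×0.56 − 23.1×0.27 = -7.14 V < 0.2 V — the active assumption fails.
Re-solve with V_CE = 0.2 V. KCL at the emitter: V_E/R_E = (V_BB−0.7−V_E)/R_B + (V_CC−0.2−V_E)/R_C, giving V_E = 3.9 V.
I_C = (V_CC − 0.2 − V_E)/R_C = (11.8 − 3.9)/0.56 = 14.1 mA.
Check: I_B = (7.4 − 3.9)/10 = 0.35 mA, and β·I_B = 70 mA > I_C, confirming saturation.

saturation; I_C ≈ 14 mA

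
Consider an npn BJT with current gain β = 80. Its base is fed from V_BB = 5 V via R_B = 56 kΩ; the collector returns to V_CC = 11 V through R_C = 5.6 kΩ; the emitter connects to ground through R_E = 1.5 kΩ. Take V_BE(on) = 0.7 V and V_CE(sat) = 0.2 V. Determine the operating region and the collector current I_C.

saturation; I_C ≈ 1.5 mA

Assume active: I_B = (5 − 0.7)/(56 + 81×1.5) = 0.0242 mA, I_C = β·I_B = 1.94 mA.
Then V_CE = 11 − 1.94×5.6 − 1.96×1.5 = -2.8 V < 0.2 V — the active assumption fails.
Re-solve with V_CE = 0.2 V. KCL at the emitter: V_E/R_E = (V_BB−0.7−V_E)/R_B + (V_CC−0.2−V_E)/R_C, giving V_E = 2.32 V.
I_C = (V_CC − 0.2 − V_E)/R_C = (10.8 − 2.32)/5.6 = 1.51 mA.
Check: I_B = (4.3 − 2.32)/56 = 0.0353 mA, and β·I_B = 2.82 mA > I_C, confirming saturation.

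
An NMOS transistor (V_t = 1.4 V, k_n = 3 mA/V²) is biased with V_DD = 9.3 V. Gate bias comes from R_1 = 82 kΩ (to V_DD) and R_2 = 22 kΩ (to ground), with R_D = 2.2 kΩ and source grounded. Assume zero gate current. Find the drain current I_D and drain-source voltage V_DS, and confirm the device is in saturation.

I_D ≈ 0.48 mA, V_DS ≈ 8.2 V

V_G = V_DD·R_2/(R_1+R_2) = 9.3×22/104 = 1.97 V. With the source grounded, V_GS = V_G = 1.97 V.
Assume saturation: I_D = (k_n/2)(V_GS − V_t)² = (3/2)×(1.97 − 1.4)² = 1.5×0.567² = 0.483 mA.
V_DS = V_DD − I_D·R_D = 9.3 − 0.483×2.2 = 8.24 V.
Saturation requires V_DS ≥ V_GS − V_t = 0.567 V; 8.24 ≥ 0.567 ✓.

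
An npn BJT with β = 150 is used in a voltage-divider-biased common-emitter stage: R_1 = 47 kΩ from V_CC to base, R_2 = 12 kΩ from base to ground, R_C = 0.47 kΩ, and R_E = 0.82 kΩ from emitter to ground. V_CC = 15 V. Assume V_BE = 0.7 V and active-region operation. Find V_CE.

V_CE ≈ 12 V

Thevenize the base divider: V_Th = V_CC·R_2/(R_1+R_2) = 15×12/59 = 3.05 V, R_Th = R_1‖R_2 = 9.56 kΩ.
Base-emitter loop: V_Th = I_B·R_Th + V_BE + (β+1)I_B·R_E, so I_B = (3.05 − 0.7) / (9.56 + 151×0.82) = 0.0176 mA.
I_C = β·I_B = 150×0.0176 = 2.64 mA, and I_E = (β+1)I_B = 2.66 mA.
V_CE = V_CC − I_C·R_C − I_E·R_E = 15 − 2.64×0.47 − 2.66×0.82 = 11.6 V.
V_CE = 11.6 V > 0.2 V confirms active-region operation.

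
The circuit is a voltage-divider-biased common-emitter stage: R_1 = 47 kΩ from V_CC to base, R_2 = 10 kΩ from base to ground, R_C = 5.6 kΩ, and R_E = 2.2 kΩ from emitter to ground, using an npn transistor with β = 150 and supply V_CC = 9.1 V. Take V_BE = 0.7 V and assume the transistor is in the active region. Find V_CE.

V_CE ≈ 6 V

Thevenize the base divider: V_Th = V_CC·R_2/(R_1+R_2) = 9.1×10/57 = 1.6 V, R_Th = R_1‖R_2 = 8.25 kΩ.
Base-emitter loop: V_Th = I_B·R_Th + V_BE + (β+1)I_B·R_E, so I_B = (1.6 − 0.7) / (8.25 + 151×2.2) = 0.00263 mA.
I_C = β·I_B = 150×0.00263 = 0.395 mA, and I_E = (β+1)I_B = 0.398 mA.
V_CE = V_CC − I_C·R_C − I_E·R_E = 9.1 − 0.395×5.6 − 0.398×2.2 = 6.01 V.
V_CE = 6.01 V > 0.2 V confirms active-region operation.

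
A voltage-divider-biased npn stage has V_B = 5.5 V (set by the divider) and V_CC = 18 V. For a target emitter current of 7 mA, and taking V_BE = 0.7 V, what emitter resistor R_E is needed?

V_E = V_B − V_BE = 5.5 − 0.7 = 4.8 V.
R_E = V_E / I_E = 4.8 / 7 = 0.686 kΩ.

R_E ≈ 0.69 kΩ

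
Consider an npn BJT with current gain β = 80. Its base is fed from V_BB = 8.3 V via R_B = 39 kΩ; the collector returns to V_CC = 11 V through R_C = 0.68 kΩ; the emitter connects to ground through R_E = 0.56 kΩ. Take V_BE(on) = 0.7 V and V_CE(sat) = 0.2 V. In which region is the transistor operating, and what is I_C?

Assume active. Base-emitter loop: I_B = (V_BB − V_BE)/(R_B + (β+1)R_E) = (8.3 − 0.7)/(39 + 81×0.56) = 0.0901 mA.
I_C = β·I_B = 80×0.0901 = 7.21 mA.
V_CE = V_CC − I_C·R_C − I_E·R_E = 11 − 7.21×0.68 − 7.3×0.56 = 2.01 V > V_CE(sat), so the active-region assumption holds.

active; I_C ≈ 7.2 mA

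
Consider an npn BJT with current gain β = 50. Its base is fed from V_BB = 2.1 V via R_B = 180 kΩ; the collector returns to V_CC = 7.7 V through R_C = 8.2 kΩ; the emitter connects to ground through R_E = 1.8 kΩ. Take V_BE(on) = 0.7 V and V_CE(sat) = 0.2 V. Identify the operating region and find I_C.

Assume active. Base-emitter loop: I_B = (V_BB − V_BE)/(R_B + (β+1)R_E) = (2.1 − 0.7)/(180 + 51×1.8) = 0.00515 mA.
I_C = β·I_B = 50×0.00515 = 0.258 mA.
V_CE = V_CC − I_C·R_C − I_E·R_E = 7.7 − 0.258×8.2 − 0.263×1.8 = 5.12 V > V_CE(sat), so the active-region assumption holds.

active; I_C ≈ 0.26 mA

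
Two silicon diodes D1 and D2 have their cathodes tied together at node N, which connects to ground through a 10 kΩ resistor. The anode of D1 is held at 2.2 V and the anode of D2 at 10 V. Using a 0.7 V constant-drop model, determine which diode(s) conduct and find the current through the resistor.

Assume both conduct. Then node N would need to be at both 2.2−0.7 = 1.5 V and 10−0.7 = 9.3 V, which is impossible.
Assume only D2 conducts: V_N = 10 − 0.7 = 9.3 V, so I_R = 9.3/10 = 0.93 mA.
Check D1: its anode-to-cathode voltage is 2.2 − 9.3 = -7.1 V < 0.7 V, so it is off. The assumption is consistent.

Only D2 conducts; I_R ≈ 0.93 mA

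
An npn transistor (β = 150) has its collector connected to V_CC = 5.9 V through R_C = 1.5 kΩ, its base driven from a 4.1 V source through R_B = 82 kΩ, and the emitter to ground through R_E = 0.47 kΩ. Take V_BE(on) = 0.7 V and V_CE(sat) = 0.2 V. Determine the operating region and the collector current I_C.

Assume active: I_B = (4.1 − 0.7)/(82 + 151×0.47) = 0.0222 mA, I_C = β·I_B = 3.33 mA.
Then V_CE = 5.9 − 3.33×1.5 − 3.36×0.47 = -0.678 V < 0.2 V — the active assumption fails.
Re-solve with V_CE = 0.2 V. KCL at the emitter: V_E/R_E = (V_BB−0.7−V_E)/R_B + (V_CC−0.2−V_E)/R_C, giving V_E = 1.37 V.
I_C = (V_CC − 0.2 − V_E)/R_C = (5.7 − 1.37)/1.5 = 2.89 mA.
Check: I_B = (3.4 − 1.37)/82 = 0.0248 mA, and β·I_B = 3.72 mA > I_C, confirming saturation.

saturation; I_C ≈ 2.9 mA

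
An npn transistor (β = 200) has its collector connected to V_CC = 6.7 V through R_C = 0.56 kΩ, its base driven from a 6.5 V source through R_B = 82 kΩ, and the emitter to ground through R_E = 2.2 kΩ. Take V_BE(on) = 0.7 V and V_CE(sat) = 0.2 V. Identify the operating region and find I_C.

active; I_C ≈ 2.2 mA

Assume active. Base-emitter loop: I_B = (V_BB − V_BE)/(R_B + (β+1)R_E) = (6.5 − 0.7)/(82 + 201×2.2) = 0.0111 mA.
I_C = β·I_B = 200×0.0111 = 2.21 mA.
V_CE = V_CC − I_C·R_C − I_E·R_E = 6.7 − 2.21×0.56 − 2.22×2.2 = 0.568 V > V_CE(sat), so the active-region assumption holds.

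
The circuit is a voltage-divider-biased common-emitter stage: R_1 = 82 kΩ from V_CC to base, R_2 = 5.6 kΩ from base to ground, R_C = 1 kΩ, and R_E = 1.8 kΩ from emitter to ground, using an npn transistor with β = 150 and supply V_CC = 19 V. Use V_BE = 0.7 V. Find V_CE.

V_CE ≈ 18 V

Thevenize the base divider: V_Th = V_CC·R_2/(R_1+R_2) = 19×5.6/87.6 = 1.21 V, R_Th = R_1‖R_2 = 5.24 kΩ.
Base-emitter loop: V_Th = I_B·R_Th + V_BE + (β+1)I_B·R_E, so I_B = (1.21 − 0.7) / (5.24 + 151×1.8) = 0.00186 mA.
I_C = β·I_B = 150×0.00186 = 0.279 mA, and I_E = (β+1)I_B = 0.28 mA.
V_CE = V_CC − I_C·R_C − I_E·R_E = 19 − 0.279×1 − 0.28×1.8 = 18.2 V.
V_CE = 18.2 V > 0.2 V confirms active-region operation.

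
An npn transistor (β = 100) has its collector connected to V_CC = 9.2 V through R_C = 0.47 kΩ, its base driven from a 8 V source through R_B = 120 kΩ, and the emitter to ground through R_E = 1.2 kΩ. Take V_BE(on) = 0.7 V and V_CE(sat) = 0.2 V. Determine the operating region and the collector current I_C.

Assume active. Base-emitter loop: I_B = (V_BB − V_BE)/(R_B + (β+1)R_E) = (8 − 0.7)/(120 + 101×1.2) = 0.0303 mA.
I_C = β·I_B = 100×0.0303 = 3.03 mA.
V_CE = V_CC − I_C·R_C − I_E·R_E = 9.2 − 3.03×0.47 − 3.06×1.2 = 4.11 V > V_CE(sat), so the active-region assumption holds.

active; I_C ≈ 3 mA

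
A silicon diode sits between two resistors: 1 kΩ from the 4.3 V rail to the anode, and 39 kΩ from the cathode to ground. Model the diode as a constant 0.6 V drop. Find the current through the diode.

The two resistors are in series with the diode, so KVL gives 4.3 = I·1 + 0.6 + I·39.
I = (4.3 − 0.6) / (1 + 39) kΩ = 3.7 / 40 = 0.0925 mA.

I ≈ 0.092 mA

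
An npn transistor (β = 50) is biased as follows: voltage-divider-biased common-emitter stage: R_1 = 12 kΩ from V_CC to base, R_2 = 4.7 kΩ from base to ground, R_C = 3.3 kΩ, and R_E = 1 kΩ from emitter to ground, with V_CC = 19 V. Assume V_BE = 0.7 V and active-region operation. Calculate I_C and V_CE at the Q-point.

Thevenize the base divider: V_Th = V_CC·R_2/(R_1+R_2) = 19×4.7/16.7 = 5.35 V, R_Th = R_1‖R_2 = 3.38 kΩ.
Base-emitter loop: V_Th = I_B·R_Th + V_BE + (β+1)I_B·R_E, so I_B = (5.35 − 0.7) / (3.38 + 51×1) = 0.0855 mA.
I_C = β·I_B = 50×0.0855 = 4.27 mA, and I_E = (β+1)I_B = 4.36 mA.
V_CE = V_CC − I_C·R_C − I_E·R_E = 19 − 4.27×3.3 − 4.36×1 = 0.54 V.
V_CE = 0.54 V > 0.2 V confirms active-region operation.

I_C ≈ 4.3 mA, V_CE ≈ 0.54 V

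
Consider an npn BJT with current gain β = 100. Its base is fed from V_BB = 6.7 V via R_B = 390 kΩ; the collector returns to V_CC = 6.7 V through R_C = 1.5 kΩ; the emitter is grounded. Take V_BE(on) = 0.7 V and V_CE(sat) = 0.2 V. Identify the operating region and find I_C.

Assume active. Base-emitter loop: I_B = (V_BB − V_BE)/R_B = (6.7 − 0.7)/390 = 0.0154 mA.
I_C = β·I_B = 100×0.0154 = 1.54 mA.
V_CE = V_CC − I_C·R_C = 6.7 − 1.54×1.5 = 4.39 V > V_CE(sat), so the active-region assumption holds.

active; I_C ≈ 1.5 mA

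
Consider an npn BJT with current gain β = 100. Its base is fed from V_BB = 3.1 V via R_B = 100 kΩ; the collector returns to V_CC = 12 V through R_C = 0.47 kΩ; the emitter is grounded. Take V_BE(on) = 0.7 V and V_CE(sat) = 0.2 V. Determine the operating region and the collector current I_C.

Assume active. Base-emitter loop: I_B = (V_BB − V_BE)/R_B = (3.1 − 0.7)/100 = 0.024 mA.
I_C = β·I_B = 100×0.024 = 2.4 mA.
V_CE = V_CC − I_C·R_C = 12 − 2.4×0.47 = 10.9 V > V_CE(sat), so the active-region assumption holds.

active; I_C ≈ 2.4 mA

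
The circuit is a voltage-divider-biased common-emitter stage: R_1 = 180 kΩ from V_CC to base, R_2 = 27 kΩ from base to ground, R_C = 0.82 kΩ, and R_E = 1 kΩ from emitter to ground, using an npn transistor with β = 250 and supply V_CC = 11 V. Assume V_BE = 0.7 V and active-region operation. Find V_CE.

Thevenize the base divider: V_Th = V_CC·R_2/(R_1+R_2) = 11×27/207 = 1.43 V, R_Th = R_1‖R_2 = 23.5 kΩ.
Base-emitter loop: V_Th = I_B·R_Th + V_BE + (β+1)I_B·R_E, so I_B = (1.43 − 0.7) / (23.5 + 251×1) = 0.00268 mA.
I_C = β·I_B = 250×0.00268 = 0.669 mA, and I_E = (β+1)I_B = 0.672 mA.
V_CE = V_CC − I_C·R_C − I_E·R_E = 11 − 0.669×0.82 − 0.672×1 = 9.78 V.
V_CE = 9.78 V > 0.2 V confirms active-region operation.

V_CE ≈ 9.8 V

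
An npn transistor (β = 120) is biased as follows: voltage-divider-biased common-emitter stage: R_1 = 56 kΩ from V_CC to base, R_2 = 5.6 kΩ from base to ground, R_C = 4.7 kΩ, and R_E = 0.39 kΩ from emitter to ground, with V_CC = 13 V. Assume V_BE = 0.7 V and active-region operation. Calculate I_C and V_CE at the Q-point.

I_C ≈ 1.1 mA, V_CE ≈ 7.4 V

Thevenize the base divider: V_Th = V_CC·R_2/(R_1+R_2) = 13×5.6/61.6 = 1.18 V, R_Th = R_1‖R_2 = 5.09 kΩ.
Base-emitter loop: V_Th = I_B·R_Th + V_BE + (β+1)I_B·R_E, so I_B = (1.18 − 0.7) / (5.09 + 121×0.39) = 0.00922 mA.
I_C = β·I_B = 120×0.00922 = 1.11 mA, and I_E = (β+1)I_B = 1.12 mA.
V_CE = V_CC − I_C·R_C − I_E·R_E = 13 − 1.11×4.7 − 1.12×0.39 = 7.37 V.
V_CE = 7.37 V > 0.2 V confirms active-region operation.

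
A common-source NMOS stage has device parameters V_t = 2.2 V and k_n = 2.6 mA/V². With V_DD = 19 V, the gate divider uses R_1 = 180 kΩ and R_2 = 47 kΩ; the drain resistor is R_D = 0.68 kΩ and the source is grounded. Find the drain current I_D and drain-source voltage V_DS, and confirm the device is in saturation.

I_D ≈ 3.9 mA, V_DS ≈ 16 V

V_G = V_DD·R_2/(R_1+R_2) = 19×47/227 = 3.93 V. With the source grounded, V_GS = V_G = 3.93 V.
Assume saturation: I_D = (k_n/2)(V_GS − V_t)² = (2.6/2)×(3.93 − 2.2)² = 1.3×1.73² = 3.91 mA.
V_DS = V_DD − I_D·R_D = 19 − 3.91×0.68 = 16.3 V.
Saturation requires V_DS ≥ V_GS − V_t = 1.73 V; 16.3 ≥ 1.73 ✓.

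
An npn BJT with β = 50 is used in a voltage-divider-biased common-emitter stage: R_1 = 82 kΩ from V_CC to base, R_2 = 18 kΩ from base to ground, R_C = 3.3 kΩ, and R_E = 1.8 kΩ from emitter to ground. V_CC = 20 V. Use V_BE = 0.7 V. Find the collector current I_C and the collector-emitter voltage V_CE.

I_C ≈ 1.4 mA, V_CE ≈ 13 V

Thevenize the base divider: V_Th = V_CC·R_2/(R_1+R_2) = 20×18/100 = 3.6 V, R_Th = R_1‖R_2 = 14.8 kΩ.
Base-emitter loop: V_Th = I_B·R_Th + V_BE + (β+1)I_B·R_E, so I_B = (3.6 − 0.7) / (14.8 + 51×1.8) = 0.0272 mA.
I_C = β·I_B = 50×0.0272 = 1.36 mA, and I_E = (β+1)I_B = 1.39 mA.
V_CE = V_CC − I_C·R_C − I_E·R_E = 20 − 1.36×3.3 − 1.39×1.8 = 13 V.
V_CE = 13 V > 0.2 V confirms active-region operation.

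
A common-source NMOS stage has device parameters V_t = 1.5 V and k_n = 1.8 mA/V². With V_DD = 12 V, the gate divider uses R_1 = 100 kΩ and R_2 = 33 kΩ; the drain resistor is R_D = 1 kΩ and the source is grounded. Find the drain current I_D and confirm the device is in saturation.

I_D ≈ 2 mA

V_G = V_DD·R_2/(R_1+R_2) = 12×33/133 = 2.98 V. With the source grounded, V_GS = V_G = 2.98 V.
Assume saturation: I_D = (k_n/2)(V_GS − V_t)² = (1.8/2)×(2.98 − 1.5)² = 0.9×1.48² = 1.96 mA.
V_DS = V_DD − I_D·R_D = 12 − 1.96×1 = 10 V.
Saturation requires V_DS ≥ V_GS − V_t = 1.48 V; 10 ≥ 1.48 ✓.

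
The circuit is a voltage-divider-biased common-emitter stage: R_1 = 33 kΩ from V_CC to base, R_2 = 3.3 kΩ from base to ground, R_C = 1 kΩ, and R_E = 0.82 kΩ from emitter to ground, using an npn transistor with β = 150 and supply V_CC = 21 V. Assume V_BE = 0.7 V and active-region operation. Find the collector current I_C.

I_C ≈ 1.4 mA

Thevenize the base divider: V_Th = V_CC·R_2/(R_1+R_2) = 21×3.3/36.3 = 1.91 V, R_Th = R_1‖R_2 = 3 kΩ.
Base-emitter loop: V_Th = I_B·R_Th + V_BE + (β+1)I_B·R_E, so I_B = (1.91 − 0.7) / (3 + 151×0.82) = 0.00953 mA.
I_C = β·I_B = 150×0.00953 = 1.43 mA, and I_E = (β+1)I_B = 1.44 mA.
V_CE = V_CC − I_C·R_C − I_E·R_E = 21 − 1.43×1 − 1.44×0.82 = 18.4 V.
V_CE = 18.4 V > 0.2 V confirms active-region operation.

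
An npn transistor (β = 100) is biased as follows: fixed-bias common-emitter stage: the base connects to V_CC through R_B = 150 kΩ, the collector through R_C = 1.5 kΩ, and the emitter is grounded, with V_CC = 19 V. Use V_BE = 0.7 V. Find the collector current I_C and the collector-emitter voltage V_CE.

Base loop: V_CC = I_B·R_B + V_BE, so I_B = (19 − 0.7)/150 kΩ = 0.122 mA.
In the active region I_C = β·I_B = 100 × 0.122 = 12.2 mA.
Collector loop: V_CE = V_CC − I_C·R_C = 19 − 12.2×1.5 = 0.7 V.
Since V_CE = 0.7 V > V_CE(sat) ≈ 0.2 V, the transistor is in the active region as assumed.

I_C ≈ 12 mA, V_CE ≈ 0.7 V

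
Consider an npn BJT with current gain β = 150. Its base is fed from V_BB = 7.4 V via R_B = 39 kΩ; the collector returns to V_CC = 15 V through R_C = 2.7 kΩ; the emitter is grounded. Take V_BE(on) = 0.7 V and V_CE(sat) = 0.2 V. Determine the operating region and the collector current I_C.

saturation; I_C ≈ 5.5 mA

Assume active: I_B = (7.4 − 0.7)/39 = 0.172 mA, giving I_C = β·I_B = 25.8 mA.
But then V_CE = 15 − 25.8×2.7 = -54.6 V < V_CE(sat) = 0.2 V — impossible in the active region.
So the transistor is saturated. With V_CE = 0.2 V, I_C = (V_CC − 0.2)/R_C = 14.8/2.7 = 5.48 mA.
Check: β·I_B = 25.8 mA > I_C = 5.48 mA, confirming saturation.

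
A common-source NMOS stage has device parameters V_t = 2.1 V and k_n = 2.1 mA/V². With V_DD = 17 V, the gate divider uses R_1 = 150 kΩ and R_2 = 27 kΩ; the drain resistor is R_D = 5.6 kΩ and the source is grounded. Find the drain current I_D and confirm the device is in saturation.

V_G = V_DD·R_2/(R_1+R_2) = 17×27/177 = 2.59 V. With the source grounded, V_GS = V_G = 2.59 V.
Assume saturation: I_D = (k_n/2)(V_GS − V_t)² = (2.1/2)×(2.59 − 2.1)² = 1.05×0.493² = 0.255 mA.
V_DS = V_DD − I_D·R_D = 17 − 0.255×5.6 = 15.6 V.
Saturation requires V_DS ≥ V_GS − V_t = 0.493 V; 15.6 ≥ 0.493 ✓.

I_D ≈ 0.26 mA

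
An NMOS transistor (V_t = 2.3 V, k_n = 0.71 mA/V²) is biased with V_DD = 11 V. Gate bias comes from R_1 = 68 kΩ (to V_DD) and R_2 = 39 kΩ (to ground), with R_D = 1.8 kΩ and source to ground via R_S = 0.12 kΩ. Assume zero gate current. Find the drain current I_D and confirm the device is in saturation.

I_D ≈ 0.91 mA

V_G = V_DD·R_2/(R_1+R_2) = 11×39/107 = 4.01 V.
Assume saturation: I_D = (k_n/2)(V_GS − V_t)² with V_GS = V_G − I_D·R_S = 4.01 − 0.12·I_D.
Substituting gives 0.00511·I_D² − 1.15·I_D + 1.04 = 0, with roots I_D = 0.909 or 223 mA.
The root I_D = 223 mA gives V_GS = -22.8 V ≤ V_t, so take I_D = 0.909 mA.
Then V_GS = 3.9 V and V_DS = V_DD − I_D(R_D+R_S) = 11 − 0.909×1.92 = 9.25 V.
Saturation requires V_DS ≥ V_GS − V_t = 1.6 V; 9.25 ≥ 1.6 ✓.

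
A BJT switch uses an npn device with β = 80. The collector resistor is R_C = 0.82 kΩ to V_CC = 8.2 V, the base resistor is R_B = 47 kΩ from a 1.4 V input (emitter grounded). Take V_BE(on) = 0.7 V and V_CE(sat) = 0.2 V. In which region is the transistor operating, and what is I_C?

Assume active. Base-emitter loop: I_B = (V_BB − V_BE)/R_B = (1.4 − 0.7)/47 = 0.0149 mA.
I_C = β·I_B = 80×0.0149 = 1.19 mA.
V_CE = V_CC − I_C·R_C = 8.2 − 1.19×0.82 = 7.22 V > V_CE(sat), so the active-region assumption holds.

active; I_C ≈ 1.2 mA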